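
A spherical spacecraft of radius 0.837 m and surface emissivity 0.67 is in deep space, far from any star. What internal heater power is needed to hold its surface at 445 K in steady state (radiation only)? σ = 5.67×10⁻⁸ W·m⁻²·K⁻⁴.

P ≈ 13100 W

P = εσ·4πr²·T⁴.
4πr² = 8.804 m²; T⁴ = 3.921×10¹⁰ K⁴.
P = 0.67·5.67×10⁻⁸·8.804·3.921×10¹⁰.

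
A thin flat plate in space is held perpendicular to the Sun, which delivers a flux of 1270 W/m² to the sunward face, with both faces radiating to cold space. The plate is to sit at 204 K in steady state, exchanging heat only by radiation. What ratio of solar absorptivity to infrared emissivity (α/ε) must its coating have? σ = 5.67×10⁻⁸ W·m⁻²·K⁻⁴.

α/ε ≈ 0.155

Balance: αS·A = εσ·2A·T⁴ ⇒ α/ε = 2σT⁴/S.
α/ε = 2·5.67×10⁻⁸·(204)⁴/1270 = 2·5.67×10⁻⁸·1.732×10⁹/1270.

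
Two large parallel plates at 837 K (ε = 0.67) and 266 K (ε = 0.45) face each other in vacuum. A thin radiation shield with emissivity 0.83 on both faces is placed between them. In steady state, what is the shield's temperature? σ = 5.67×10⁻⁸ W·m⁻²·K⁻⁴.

In steady state the net flux on the hot side equals that on the cold side.
σ(T₁⁴−T_s⁴)/D₁ = σ(T_s⁴−T₂⁴)/D₂, with D₁ = 1/ε₁+1/ε_s−1 = 1.697, D₂ = 1/ε_s+1/ε₂−1 = 2.427.
Solve for T_s⁴: T_s⁴ = (D₂·T₁⁴ + D₁·T₂⁴)/(D₁+D₂) = 2.909×10¹¹ K⁴.

T_s ≈ 734 K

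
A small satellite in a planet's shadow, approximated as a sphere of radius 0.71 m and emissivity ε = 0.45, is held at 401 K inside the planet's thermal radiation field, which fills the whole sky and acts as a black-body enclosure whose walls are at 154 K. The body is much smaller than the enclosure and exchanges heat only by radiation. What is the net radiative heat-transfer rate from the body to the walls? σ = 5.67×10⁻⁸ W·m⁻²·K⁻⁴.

For a small grey body in a large enclosure: P_net = εσA(T_body⁴ − T_wall⁴).
A = 4πr² = 6.335 m²; T_body⁴ − T_wall⁴ = 2.586×10¹⁰ − 5.624×10⁸ = 2.529×10¹⁰ K⁴.
|P_net| = 0.45·5.67×10⁻⁸·6.335·2.529×10¹⁰.

P_net ≈ 4090 W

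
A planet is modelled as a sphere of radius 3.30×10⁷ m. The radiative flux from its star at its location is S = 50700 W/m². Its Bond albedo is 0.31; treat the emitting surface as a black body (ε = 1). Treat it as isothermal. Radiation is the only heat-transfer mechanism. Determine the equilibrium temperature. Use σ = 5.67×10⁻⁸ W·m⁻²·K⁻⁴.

T ≈ 627 K

At equilibrium, absorbed power = emitted power.
Absorbing cross-section = πr² = 3.421×10¹⁵ m²; emitting surface = 4πr² = 1.368×10¹⁶ m² (ratio 4).
(1−a)S·A_cross = εσ·A_surf·T⁴  ⇒  T⁴ = (1−a)S/(4σ).
T⁴ = 0.690·50700/(4·5.67×10⁻⁸) = 1.542×10¹¹ K⁴.
T = (1.542×10¹¹)^(1/4).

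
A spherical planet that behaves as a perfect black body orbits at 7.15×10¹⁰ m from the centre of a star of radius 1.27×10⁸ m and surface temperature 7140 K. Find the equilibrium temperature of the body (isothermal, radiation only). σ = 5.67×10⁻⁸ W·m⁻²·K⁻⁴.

T ≈ 213 K

The star's surface emits σT_*⁴; at distance d the flux is S = σT_*⁴(R_*/d)².
S = 5.67×10⁻⁸·(7140)⁴·(1.27×10⁸/7.15×10¹⁰)² = 464.9 W/m².
For an isothermal sphere T⁴ = (1−a)S/(4σ) = 2.050×10⁹ K⁴.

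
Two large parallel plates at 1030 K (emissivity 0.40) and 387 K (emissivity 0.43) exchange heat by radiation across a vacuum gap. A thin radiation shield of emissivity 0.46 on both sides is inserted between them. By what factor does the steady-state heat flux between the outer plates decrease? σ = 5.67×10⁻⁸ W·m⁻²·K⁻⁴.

factor ≈ 1.88

Without shield: q₀ = σΔ(T⁴)/(1/ε₁+1/ε₂−1) with denominator 3.826.
With shield the two gaps are in series; the resistances add: (1/ε₁+1/ε_s−1)+(1/ε_s+1/ε₂−1) = 3.674+3.499 = 7.173.
Heat-flux ratio q₀/q = 7.173/3.826.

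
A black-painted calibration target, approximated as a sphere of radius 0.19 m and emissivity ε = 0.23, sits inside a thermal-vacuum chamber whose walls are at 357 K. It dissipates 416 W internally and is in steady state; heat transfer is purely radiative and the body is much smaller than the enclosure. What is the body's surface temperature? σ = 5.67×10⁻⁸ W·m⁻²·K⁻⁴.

T ≈ 542 K

For a small grey body in a large enclosure, net radiated power = εσA(T⁴ − T_w⁴).
Steady state: P = εσA(T⁴ − T_w⁴) with A = 4πr² = 0.4536 m².
T⁴ = P/(εσA) + T_w⁴ = 416/(0.23·5.67×10⁻⁸·0.4536) + (357)⁴
    = 7.032×10¹⁰ + 1.624×10¹⁰ = 8.656×10¹⁰ K⁴.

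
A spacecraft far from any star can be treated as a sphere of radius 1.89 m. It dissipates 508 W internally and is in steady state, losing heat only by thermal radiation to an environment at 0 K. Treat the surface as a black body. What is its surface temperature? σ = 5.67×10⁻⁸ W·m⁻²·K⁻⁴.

Steady state: internal power = radiated power, P = εσA T⁴.
Radiating area A = 4πr² = 44.89 m².
T⁴ = P/(εσA) = 508/(1.0·5.67×10⁻⁸·44.89) = 1.996×10⁸ K⁴.
T = (1.996×10⁸)^(1/4).

T ≈ 119 K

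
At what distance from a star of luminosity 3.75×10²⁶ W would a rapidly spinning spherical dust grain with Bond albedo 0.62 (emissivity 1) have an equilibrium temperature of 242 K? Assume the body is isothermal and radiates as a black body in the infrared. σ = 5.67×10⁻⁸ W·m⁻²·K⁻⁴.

d ≈ 1.21×10¹¹ m

For an isothermal black-emitting sphere, (1−a)S·πr² = σ·4πr²·T⁴ ⇒ S = 4σT⁴/(1−a).
S = 4·5.67×10⁻⁸·(242)⁴/0.380 = 2047 W/m².
Flux falls as S = L/(4πd²), so d = √(L/(4πS)) = √(3.75×10²⁶/(4π·2047)).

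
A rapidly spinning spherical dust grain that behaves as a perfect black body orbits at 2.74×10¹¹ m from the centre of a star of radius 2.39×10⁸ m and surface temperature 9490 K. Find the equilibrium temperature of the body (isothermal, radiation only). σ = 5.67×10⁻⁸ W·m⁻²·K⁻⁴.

T ≈ 198 K

The star's surface emits σT_*⁴; at distance d the flux is S = σT_*⁴(R_*/d)².
S = 5.67×10⁻⁸·(9490)⁴·(2.39×10⁸/2.74×10¹¹)² = 349.9 W/m².
For an isothermal sphere T⁴ = (1−a)S/(4σ) = 1.543×10⁹ K⁴.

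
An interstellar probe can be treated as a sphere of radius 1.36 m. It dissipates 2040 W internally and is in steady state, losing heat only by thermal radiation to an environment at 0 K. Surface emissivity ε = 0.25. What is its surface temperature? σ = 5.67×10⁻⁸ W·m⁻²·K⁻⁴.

Steady state: internal power = radiated power, P = εσA T⁴.
Radiating area A = 4πr² = 23.24 m².
T⁴ = P/(εσA) = 2040/(0.25·5.67×10⁻⁸·23.24) = 6.192×10⁹ K⁴.
T = (6.192×10⁹)^(1/4).

T ≈ 281 K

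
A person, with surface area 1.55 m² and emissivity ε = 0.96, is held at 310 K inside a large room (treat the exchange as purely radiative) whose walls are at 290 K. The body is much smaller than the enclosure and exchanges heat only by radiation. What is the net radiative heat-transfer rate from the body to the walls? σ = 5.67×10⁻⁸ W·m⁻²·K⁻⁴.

P_net ≈ 182 W

For a small grey body in a large enclosure: P_net = εσA(T_body⁴ − T_wall⁴).
A = 1.55 m²; T_body⁴ − T_wall⁴ = 9.235×10⁹ − 7.073×10⁹ = 2.162×10⁹ K⁴.
|P_net| = 0.96·5.67×10⁻⁸·1.550·2.162×10⁹.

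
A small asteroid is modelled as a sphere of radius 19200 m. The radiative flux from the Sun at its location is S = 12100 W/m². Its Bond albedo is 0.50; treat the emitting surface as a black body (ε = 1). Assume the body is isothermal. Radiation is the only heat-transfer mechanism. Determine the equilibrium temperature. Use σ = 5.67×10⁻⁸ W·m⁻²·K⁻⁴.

At equilibrium, absorbed power = emitted power.
Absorbing cross-section = πr² = 1.158×10⁹ m²; emitting surface = 4πr² = 4.632×10⁹ m² (ratio 4).
(1−a)S·A_cross = εσ·A_surf·T⁴  ⇒  T⁴ = (1−a)S/(4σ).
T⁴ = 0.500·12100/(4·5.67×10⁻⁸) = 2.668×10¹⁰ K⁴.
T = (2.668×10¹⁰)^(1/4).

T ≈ 404 K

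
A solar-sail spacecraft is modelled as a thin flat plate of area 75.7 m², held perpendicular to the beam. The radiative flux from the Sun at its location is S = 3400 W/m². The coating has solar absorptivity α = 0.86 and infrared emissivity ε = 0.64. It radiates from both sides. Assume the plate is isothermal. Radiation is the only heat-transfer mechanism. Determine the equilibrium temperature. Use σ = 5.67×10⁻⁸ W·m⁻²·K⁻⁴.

At equilibrium, absorbed power = emitted power.
Absorbing cross-section = A = 75.70 m²; emitting surface = 2A = 151.4 m² (ratio 2).
αS·A_cross = εσ·A_surf·T⁴  ⇒  T⁴ = αS/(ε·2σ).
T⁴ = 0.860·3400/(0.64·2·5.67×10⁻⁸) = 4.029×10¹⁰ K⁴.
T = (4.029×10¹⁰)^(1/4).

T ≈ 448 K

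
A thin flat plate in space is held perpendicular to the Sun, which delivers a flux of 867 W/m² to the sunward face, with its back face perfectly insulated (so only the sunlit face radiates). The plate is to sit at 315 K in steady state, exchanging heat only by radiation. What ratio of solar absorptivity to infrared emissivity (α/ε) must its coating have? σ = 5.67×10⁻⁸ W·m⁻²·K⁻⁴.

Balance: αS·A = εσ·1A·T⁴ ⇒ α/ε = σT⁴/S.
α/ε = 5.67×10⁻⁸·(315)⁴/867 = 5.67×10⁻⁸·9.846×10⁹/867.

α/ε ≈ 0.644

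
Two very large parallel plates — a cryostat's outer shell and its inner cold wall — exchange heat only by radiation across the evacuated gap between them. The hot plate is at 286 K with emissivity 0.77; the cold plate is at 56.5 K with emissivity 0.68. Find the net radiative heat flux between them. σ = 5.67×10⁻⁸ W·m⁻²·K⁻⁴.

q ≈ 214 W/m²

For two infinite grey parallel plates, q = σ(T₁⁴ − T₂⁴)/(1/ε₁ + 1/ε₂ − 1).
T₁⁴ − T₂⁴ = 6.691×10⁹ − 1.019×10⁷ = 6.680×10⁹ K⁴.
1/ε₁ + 1/ε₂ − 1 = 1.299 + 1.471 − 1 = 1.769.
q = 5.67×10⁻⁸ × 6.680×10⁹ / 1.769.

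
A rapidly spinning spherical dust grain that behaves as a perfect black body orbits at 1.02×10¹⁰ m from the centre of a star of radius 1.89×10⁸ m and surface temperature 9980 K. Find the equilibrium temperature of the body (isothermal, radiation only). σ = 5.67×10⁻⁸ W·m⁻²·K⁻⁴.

The star's surface emits σT_*⁴; at distance d the flux is S = σT_*⁴(R_*/d)².
S = 5.67×10⁻⁸·(9980)⁴·(1.89×10⁸/1.02×10¹⁰)² = 1.931×10⁵ W/m².
For an isothermal sphere T⁴ = (1−a)S/(4σ) = 8.515×10¹¹ K⁴.

T ≈ 961 K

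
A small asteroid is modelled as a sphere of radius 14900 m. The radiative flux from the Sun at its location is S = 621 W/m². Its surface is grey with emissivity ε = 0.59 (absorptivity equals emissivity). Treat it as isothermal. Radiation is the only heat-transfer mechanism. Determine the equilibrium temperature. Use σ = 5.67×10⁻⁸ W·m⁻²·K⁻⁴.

T ≈ 229 K

At equilibrium, absorbed power = emitted power.
Absorbing cross-section = πr² = 6.975×10⁸ m²; emitting surface = 4πr² = 2.790×10⁹ m² (ratio 4).
εS·A_cross = εσ·A_surf·T⁴  ⇒  T⁴ = S/(4σ)   (ε cancels).
T⁴ = 621/(4·5.67×10⁻⁸) = 2.738×10⁹ K⁴.
T = (2.738×10⁹)^(1/4).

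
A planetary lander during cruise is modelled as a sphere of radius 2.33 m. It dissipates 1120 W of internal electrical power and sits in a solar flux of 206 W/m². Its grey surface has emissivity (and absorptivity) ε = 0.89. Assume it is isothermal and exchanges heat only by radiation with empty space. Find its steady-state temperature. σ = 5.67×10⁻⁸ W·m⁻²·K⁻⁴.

At steady state, absorbed solar power + internal power = radiated power.
Absorbed: α·S·A_cross = 0.89·206·17.06 = 3127 W (cross-section πr²).
Total input = 3127 + 1120 = 4247 W.
Radiated: εσ·A_surf·T⁴ with A_surf = 4πr² = 68.22 m².
T⁴ = 4247/(0.89·5.67×10⁻⁸·68.22) = 1.234×10⁹ K⁴.

T ≈ 187 K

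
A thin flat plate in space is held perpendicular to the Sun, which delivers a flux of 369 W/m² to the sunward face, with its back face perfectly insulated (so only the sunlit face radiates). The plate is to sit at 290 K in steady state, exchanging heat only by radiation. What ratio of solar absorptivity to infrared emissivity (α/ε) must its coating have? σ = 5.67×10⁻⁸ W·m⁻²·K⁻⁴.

α/ε ≈ 1.09

Balance: αS·A = εσ·1A·T⁴ ⇒ α/ε = σT⁴/S.
α/ε = 5.67×10⁻⁸·(290)⁴/369 = 5.67×10⁻⁸·7.073×10⁹/369.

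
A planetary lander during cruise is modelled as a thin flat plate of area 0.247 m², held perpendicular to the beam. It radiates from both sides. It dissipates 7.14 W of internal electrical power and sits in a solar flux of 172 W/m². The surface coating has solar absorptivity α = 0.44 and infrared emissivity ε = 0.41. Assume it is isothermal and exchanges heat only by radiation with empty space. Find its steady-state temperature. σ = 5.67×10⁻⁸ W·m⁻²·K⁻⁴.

At steady state, absorbed solar power + internal power = radiated power.
Absorbed: α·S·A_cross = 0.44·172·0.2470 = 18.69 W (cross-section A).
Total input = 18.69 + 7.14 = 25.83 W.
Radiated: εσ·A_surf·T⁴ with A_surf = 2A = 0.4940 m².
T⁴ = 25.83/(0.41·5.67×10⁻⁸·0.4940) = 2.249×10⁹ K⁴.

T ≈ 218 K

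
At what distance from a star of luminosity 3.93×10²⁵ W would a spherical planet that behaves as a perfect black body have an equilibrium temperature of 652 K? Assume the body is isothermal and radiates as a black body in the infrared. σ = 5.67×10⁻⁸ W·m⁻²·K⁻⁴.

d ≈ 8.74×10⁹ m

For an isothermal black-emitting sphere, (1−a)S·πr² = σ·4πr²·T⁴ ⇒ S = 4σT⁴/(1−a).
S = 4·5.67×10⁻⁸·(652)⁴/1.00 = 40990 W/m².
Flux falls as S = L/(4πd²), so d = √(L/(4πS)) = √(3.93×10²⁵/(4π·40990)).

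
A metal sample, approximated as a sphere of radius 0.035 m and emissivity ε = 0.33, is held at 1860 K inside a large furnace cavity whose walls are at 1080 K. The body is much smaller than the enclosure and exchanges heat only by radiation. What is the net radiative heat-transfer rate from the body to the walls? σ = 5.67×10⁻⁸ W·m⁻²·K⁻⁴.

P_net ≈ 3060 W

For a small grey body in a large enclosure: P_net = εσA(T_body⁴ − T_wall⁴).
A = 4πr² = 0.01539 m²; T_body⁴ − T_wall⁴ = 1.197×10¹³ − 1.360×10¹² = 1.061×10¹³ K⁴.
|P_net| = 0.33·5.67×10⁻⁸·0.01539·1.061×10¹³.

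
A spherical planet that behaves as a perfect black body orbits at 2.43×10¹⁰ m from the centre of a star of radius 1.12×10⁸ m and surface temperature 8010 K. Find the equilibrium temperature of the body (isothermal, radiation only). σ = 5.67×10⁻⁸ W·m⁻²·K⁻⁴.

The star's surface emits σT_*⁴; at distance d the flux is S = σT_*⁴(R_*/d)².
S = 5.67×10⁻⁸·(8010)⁴·(1.12×10⁸/2.43×10¹⁰)² = 4958 W/m².
For an isothermal sphere T⁴ = (1−a)S/(4σ) = 2.186×10¹⁰ K⁴.

T ≈ 385 K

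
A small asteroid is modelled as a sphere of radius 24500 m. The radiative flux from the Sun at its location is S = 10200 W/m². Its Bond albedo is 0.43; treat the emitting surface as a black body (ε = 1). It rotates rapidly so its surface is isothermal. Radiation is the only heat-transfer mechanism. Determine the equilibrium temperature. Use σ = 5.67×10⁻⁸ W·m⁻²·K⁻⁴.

At equilibrium, absorbed power = emitted power.
Absorbing cross-section = πr² = 1.886×10⁹ m²; emitting surface = 4πr² = 7.543×10⁹ m² (ratio 4).
(1−a)S·A_cross = εσ·A_surf·T⁴  ⇒  T⁴ = (1−a)S/(4σ).
T⁴ = 0.570·10200/(4·5.67×10⁻⁸) = 2.563×10¹⁰ K⁴.
T = (2.563×10¹⁰)^(1/4).

T ≈ 400 K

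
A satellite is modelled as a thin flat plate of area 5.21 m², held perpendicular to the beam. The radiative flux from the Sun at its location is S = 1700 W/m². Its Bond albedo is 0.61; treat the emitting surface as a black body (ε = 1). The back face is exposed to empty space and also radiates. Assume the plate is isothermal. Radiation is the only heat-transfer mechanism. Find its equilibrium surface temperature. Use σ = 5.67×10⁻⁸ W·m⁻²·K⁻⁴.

At equilibrium, absorbed power = emitted power.
Absorbing cross-section = A = 5.210 m²; emitting surface = 2A = 10.42 m² (ratio 2).
(1−a)S·A_cross = εσ·A_surf·T⁴  ⇒  T⁴ = (1−a)S/(2σ).
T⁴ = 0.390·1700/(2·5.67×10⁻⁸) = 5.847×10⁹ K⁴.
T = (5.847×10⁹)^(1/4).

T ≈ 277 K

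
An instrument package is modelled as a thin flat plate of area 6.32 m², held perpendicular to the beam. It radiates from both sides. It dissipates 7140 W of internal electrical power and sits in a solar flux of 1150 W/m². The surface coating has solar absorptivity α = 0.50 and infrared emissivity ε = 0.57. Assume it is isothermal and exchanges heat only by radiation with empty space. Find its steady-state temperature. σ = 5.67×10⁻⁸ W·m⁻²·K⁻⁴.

T ≈ 403 K

At steady state, absorbed solar power + internal power = radiated power.
Absorbed: α·S·A_cross = 0.50·1150·6.320 = 3634 W (cross-section A).
Total input = 3634 + 7140 = 10770 W.
Radiated: εσ·A_surf·T⁴ with A_surf = 2A = 12.64 m².
T⁴ = 10770/(0.57·5.67×10⁻⁸·12.64) = 2.637×10¹⁰ K⁴.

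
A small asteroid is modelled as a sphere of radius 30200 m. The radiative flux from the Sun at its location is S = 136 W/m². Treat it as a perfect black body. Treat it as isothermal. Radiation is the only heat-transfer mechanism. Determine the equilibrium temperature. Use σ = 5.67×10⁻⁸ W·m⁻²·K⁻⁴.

T ≈ 156 K

At equilibrium, absorbed power = emitted power.
Absorbing cross-section = πr² = 2.865×10⁹ m²; emitting surface = 4πr² = 1.146×10¹⁰ m² (ratio 4).
S·A_cross = εσ·A_surf·T⁴  ⇒  T⁴ = S/(4σ).
T⁴ = 1.00·136/(4·5.67×10⁻⁸) = 5.996×10⁸ K⁴.
T = (5.996×10⁸)^(1/4).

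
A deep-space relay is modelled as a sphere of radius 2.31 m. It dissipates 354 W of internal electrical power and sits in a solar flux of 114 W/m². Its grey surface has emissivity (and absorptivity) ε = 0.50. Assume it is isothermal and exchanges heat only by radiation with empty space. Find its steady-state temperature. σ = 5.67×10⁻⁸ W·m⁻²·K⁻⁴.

T ≈ 162 K

At steady state, absorbed solar power + internal power = radiated power.
Absorbed: α·S·A_cross = 0.50·114·16.76 = 955.5 W (cross-section πr²).
Total input = 955.5 + 354 = 1310 W.
Radiated: εσ·A_surf·T⁴ with A_surf = 4πr² = 67.06 m².
T⁴ = 1310/(0.50·5.67×10⁻⁸·67.06) = 6.889×10⁸ K⁴.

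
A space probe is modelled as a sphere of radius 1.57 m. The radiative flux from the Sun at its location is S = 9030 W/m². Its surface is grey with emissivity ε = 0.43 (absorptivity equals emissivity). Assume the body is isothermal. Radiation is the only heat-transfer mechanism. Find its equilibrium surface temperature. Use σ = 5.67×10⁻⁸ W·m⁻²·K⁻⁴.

At equilibrium, absorbed power = emitted power.
Absorbing cross-section = πr² = 7.744 m²; emitting surface = 4πr² = 30.97 m² (ratio 4).
εS·A_cross = εσ·A_surf·T⁴  ⇒  T⁴ = S/(4σ)   (ε cancels).
T⁴ = 9030/(4·5.67×10⁻⁸) = 3.981×10¹⁰ K⁴.
T = (3.981×10¹⁰)^(1/4).

T ≈ 447 K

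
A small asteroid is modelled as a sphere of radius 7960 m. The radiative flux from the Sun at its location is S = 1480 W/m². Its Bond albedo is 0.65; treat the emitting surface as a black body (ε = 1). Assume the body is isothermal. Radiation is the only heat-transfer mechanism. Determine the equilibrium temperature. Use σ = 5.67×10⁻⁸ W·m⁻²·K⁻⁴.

At equilibrium, absorbed power = emitted power.
Absorbing cross-section = πr² = 1.991×10⁸ m²; emitting surface = 4πr² = 7.962×10⁸ m² (ratio 4).
(1−a)S·A_cross = εσ·A_surf·T⁴  ⇒  T⁴ = (1−a)S/(4σ).
T⁴ = 0.350·1480/(4·5.67×10⁻⁸) = 2.284×10⁹ K⁴.
T = (2.284×10⁹)^(1/4).

T ≈ 219 K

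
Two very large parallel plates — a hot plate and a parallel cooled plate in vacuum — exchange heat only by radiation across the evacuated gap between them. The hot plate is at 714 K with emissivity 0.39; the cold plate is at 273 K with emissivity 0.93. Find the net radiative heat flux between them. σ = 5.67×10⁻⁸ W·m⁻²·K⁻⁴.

q ≈ 5460 W/m²

For two infinite grey parallel plates, q = σ(T₁⁴ − T₂⁴)/(1/ε₁ + 1/ε₂ − 1).
T₁⁴ − T₂⁴ = 2.599×10¹¹ − 5.555×10⁹ = 2.543×10¹¹ K⁴.
1/ε₁ + 1/ε₂ − 1 = 2.564 + 1.075 − 1 = 2.639.
q = 5.67×10⁻⁸ × 2.543×10¹¹ / 2.639.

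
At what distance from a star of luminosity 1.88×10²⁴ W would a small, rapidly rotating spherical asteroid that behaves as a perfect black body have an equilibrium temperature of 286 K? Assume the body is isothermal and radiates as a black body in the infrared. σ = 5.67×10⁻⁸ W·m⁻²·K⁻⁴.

For an isothermal black-emitting sphere, (1−a)S·πr² = σ·4πr²·T⁴ ⇒ S = 4σT⁴/(1−a).
S = 4·5.67×10⁻⁸·(286)⁴/1.00 = 1517 W/m².
Flux falls as S = L/(4πd²), so d = √(L/(4πS)) = √(1.88×10²⁴/(4π·1517)).

d ≈ 9.93×10⁹ m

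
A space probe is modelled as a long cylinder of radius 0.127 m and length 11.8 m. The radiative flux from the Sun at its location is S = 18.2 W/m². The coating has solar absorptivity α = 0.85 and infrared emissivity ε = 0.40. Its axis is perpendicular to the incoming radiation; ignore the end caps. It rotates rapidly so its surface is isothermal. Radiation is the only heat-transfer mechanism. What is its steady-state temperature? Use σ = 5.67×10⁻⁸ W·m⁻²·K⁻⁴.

T ≈ 121 K

At equilibrium, absorbed power = emitted power.
Absorbing cross-section = 2rL = 2.997 m²; emitting surface = 2πrL = 9.416 m² (ratio π).
αS·A_cross = εσ·A_surf·T⁴  ⇒  T⁴ = αS/(ε·πσ).
T⁴ = 0.850·18.2/(0.40·π·5.67×10⁻⁸) = 2.171×10⁸ K⁴.
T = (2.171×10⁸)^(1/4).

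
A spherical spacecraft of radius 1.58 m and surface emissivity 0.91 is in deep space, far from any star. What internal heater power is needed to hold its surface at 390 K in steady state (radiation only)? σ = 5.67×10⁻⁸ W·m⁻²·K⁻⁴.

P ≈ 37400 W

P = εσ·4πr²·T⁴.
4πr² = 31.37 m²; T⁴ = 2.313×10¹⁰ K⁴.
P = 0.91·5.67×10⁻⁸·31.37·2.313×10¹⁰.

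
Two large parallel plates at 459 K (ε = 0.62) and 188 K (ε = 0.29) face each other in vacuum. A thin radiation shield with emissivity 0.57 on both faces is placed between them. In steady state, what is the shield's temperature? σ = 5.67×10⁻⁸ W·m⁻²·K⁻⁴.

T_s ≈ 412 K

In steady state the net flux on the hot side equals that on the cold side.
σ(T₁⁴−T_s⁴)/D₁ = σ(T_s⁴−T₂⁴)/D₂, with D₁ = 1/ε₁+1/ε_s−1 = 2.367, D₂ = 1/ε_s+1/ε₂−1 = 4.203.
Solve for T_s⁴: T_s⁴ = (D₂·T₁⁴ + D₁·T₂⁴)/(D₁+D₂) = 2.884×10¹⁰ K⁴.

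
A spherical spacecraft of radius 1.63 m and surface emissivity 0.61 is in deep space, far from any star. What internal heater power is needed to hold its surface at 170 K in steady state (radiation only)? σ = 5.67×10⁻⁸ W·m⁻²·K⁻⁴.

P = εσ·4πr²·T⁴.
4πr² = 33.39 m²; T⁴ = 8.352×10⁸ K⁴.
P = 0.61·5.67×10⁻⁸·33.39·8.352×10⁸.

P ≈ 964 W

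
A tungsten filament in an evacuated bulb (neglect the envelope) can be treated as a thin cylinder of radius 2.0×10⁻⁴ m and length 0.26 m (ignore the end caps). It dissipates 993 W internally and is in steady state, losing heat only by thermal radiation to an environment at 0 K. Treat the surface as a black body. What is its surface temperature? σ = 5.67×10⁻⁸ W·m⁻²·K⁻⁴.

Steady state: internal power = radiated power, P = εσA T⁴.
Radiating area A = 2πrL = 3.267×10⁻⁴ m².
T⁴ = P/(εσA) = 993/(1.0·5.67×10⁻⁸·3.267×10⁻⁴) = 5.360×10¹³ K⁴.
T = (5.360×10¹³)^(1/4).

T ≈ 2710 K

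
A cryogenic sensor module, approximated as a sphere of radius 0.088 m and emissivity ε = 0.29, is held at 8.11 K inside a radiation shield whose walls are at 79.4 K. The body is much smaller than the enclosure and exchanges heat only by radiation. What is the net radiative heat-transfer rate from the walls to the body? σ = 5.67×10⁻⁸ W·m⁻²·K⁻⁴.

For a small grey body in a large enclosure: P_net = εσA(T_body⁴ − T_wall⁴).
A = 4πr² = 0.09731 m²; T_body⁴ − T_wall⁴ = 4326 − 3.974×10⁷ = -3.974×10⁷ K⁴.
|P_net| = 0.29·5.67×10⁻⁸·0.09731·3.974×10⁷.

P_net ≈ 0.0636 W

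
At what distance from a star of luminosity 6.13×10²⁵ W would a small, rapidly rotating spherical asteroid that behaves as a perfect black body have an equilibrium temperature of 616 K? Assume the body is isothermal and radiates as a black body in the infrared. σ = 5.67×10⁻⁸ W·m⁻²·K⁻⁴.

d ≈ 1.22×10¹⁰ m

For an isothermal black-emitting sphere, (1−a)S·πr² = σ·4πr²·T⁴ ⇒ S = 4σT⁴/(1−a).
S = 4·5.67×10⁻⁸·(616)⁴/1.00 = 32660 W/m².
Flux falls as S = L/(4πd²), so d = √(L/(4πS)) = √(6.13×10²⁵/(4π·32660)).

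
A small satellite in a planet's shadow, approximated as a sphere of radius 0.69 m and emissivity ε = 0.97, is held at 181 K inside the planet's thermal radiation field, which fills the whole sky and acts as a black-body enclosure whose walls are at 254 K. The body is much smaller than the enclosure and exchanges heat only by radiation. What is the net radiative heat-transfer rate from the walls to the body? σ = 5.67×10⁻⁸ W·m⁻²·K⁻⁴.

For a small grey body in a large enclosure: P_net = εσA(T_body⁴ − T_wall⁴).
A = 4πr² = 5.983 m²; T_body⁴ − T_wall⁴ = 1.073×10⁹ − 4.162×10⁹ = -3.089×10⁹ K⁴.
|P_net| = 0.97·5.67×10⁻⁸·5.983·3.089×10⁹.

P_net ≈ 1020 W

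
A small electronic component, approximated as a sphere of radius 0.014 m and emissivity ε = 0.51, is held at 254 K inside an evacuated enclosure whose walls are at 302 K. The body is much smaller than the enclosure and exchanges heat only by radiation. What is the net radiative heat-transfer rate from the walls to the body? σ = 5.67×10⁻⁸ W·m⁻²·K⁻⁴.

For a small grey body in a large enclosure: P_net = εσA(T_body⁴ − T_wall⁴).
A = 4πr² = 0.002463 m²; T_body⁴ − T_wall⁴ = 4.162×10⁹ − 8.318×10⁹ = -4.156×10⁹ K⁴.
|P_net| = 0.51·5.67×10⁻⁸·0.002463·4.156×10⁹.

P_net ≈ 0.296 W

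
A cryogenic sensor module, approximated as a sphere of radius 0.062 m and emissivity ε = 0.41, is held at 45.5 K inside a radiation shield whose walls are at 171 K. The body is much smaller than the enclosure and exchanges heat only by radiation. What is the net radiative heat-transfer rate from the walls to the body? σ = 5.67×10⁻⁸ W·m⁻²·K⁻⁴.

P_net ≈ 0.955 W

For a small grey body in a large enclosure: P_net = εσA(T_body⁴ − T_wall⁴).
A = 4πr² = 0.04831 m²; T_body⁴ − T_wall⁴ = 4.286×10⁶ − 8.550×10⁸ = -8.508×10⁸ K⁴.
|P_net| = 0.41·5.67×10⁻⁸·0.04831·8.508×10⁸.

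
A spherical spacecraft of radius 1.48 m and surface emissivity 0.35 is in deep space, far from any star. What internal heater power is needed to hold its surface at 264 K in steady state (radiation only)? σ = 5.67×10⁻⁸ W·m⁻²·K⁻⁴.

P = εσ·4πr²·T⁴.
4πr² = 27.53 m²; T⁴ = 4.858×10⁹ K⁴.
P = 0.35·5.67×10⁻⁸·27.53·4.858×10⁹.

P ≈ 2650 W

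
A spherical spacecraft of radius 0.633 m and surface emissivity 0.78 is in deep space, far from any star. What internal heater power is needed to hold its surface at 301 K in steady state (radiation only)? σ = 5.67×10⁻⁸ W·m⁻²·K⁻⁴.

P = εσ·4πr²·T⁴.
4πr² = 5.035 m²; T⁴ = 8.209×10⁹ K⁴.
P = 0.78·5.67×10⁻⁸·5.035·8.209×10⁹.

P ≈ 1830 W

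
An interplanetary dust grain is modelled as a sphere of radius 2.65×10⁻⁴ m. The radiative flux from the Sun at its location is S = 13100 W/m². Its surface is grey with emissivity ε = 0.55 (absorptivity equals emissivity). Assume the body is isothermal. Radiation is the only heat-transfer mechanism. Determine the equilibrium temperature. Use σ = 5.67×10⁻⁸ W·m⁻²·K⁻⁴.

At equilibrium, absorbed power = emitted power.
Absorbing cross-section = πr² = 2.206×10⁻⁷ m²; emitting surface = 4πr² = 8.825×10⁻⁷ m² (ratio 4).
εS·A_cross = εσ·A_surf·T⁴  ⇒  T⁴ = S/(4σ)   (ε cancels).
T⁴ = 13100/(4·5.67×10⁻⁸) = 5.776×10¹⁰ K⁴.
T = (5.776×10¹⁰)^(1/4).

T ≈ 490 K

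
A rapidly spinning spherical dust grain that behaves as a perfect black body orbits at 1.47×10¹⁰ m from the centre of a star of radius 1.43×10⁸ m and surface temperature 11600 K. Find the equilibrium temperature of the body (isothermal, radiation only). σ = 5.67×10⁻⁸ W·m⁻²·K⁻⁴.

The star's surface emits σT_*⁴; at distance d the flux is S = σT_*⁴(R_*/d)².
S = 5.67×10⁻⁸·(11600)⁴·(1.43×10⁸/1.47×10¹⁰)² = 97150 W/m².
For an isothermal sphere T⁴ = (1−a)S/(4σ) = 4.284×10¹¹ K⁴.

T ≈ 809 K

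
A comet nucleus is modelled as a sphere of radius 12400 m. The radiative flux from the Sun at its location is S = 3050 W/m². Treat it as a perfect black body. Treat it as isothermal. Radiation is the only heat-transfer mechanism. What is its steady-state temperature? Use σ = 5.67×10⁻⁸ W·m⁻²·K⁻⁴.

T ≈ 341 K

At equilibrium, absorbed power = emitted power.
Absorbing cross-section = πr² = 4.831×10⁸ m²; emitting surface = 4πr² = 1.932×10⁹ m² (ratio 4).
S·A_cross = εσ·A_surf·T⁴  ⇒  T⁴ = S/(4σ).
T⁴ = 1.00·3050/(4·5.67×10⁻⁸) = 1.345×10¹⁰ K⁴.
T = (1.345×10¹⁰)^(1/4).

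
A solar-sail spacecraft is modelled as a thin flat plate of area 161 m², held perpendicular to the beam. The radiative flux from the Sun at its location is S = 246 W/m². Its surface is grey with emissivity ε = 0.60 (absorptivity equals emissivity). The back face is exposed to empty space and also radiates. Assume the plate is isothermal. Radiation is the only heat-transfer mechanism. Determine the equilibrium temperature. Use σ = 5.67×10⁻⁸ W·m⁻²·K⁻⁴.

At equilibrium, absorbed power = emitted power.
Absorbing cross-section = A = 161.0 m²; emitting surface = 2A = 322.0 m² (ratio 2).
εS·A_cross = εσ·A_surf·T⁴  ⇒  T⁴ = S/(2σ)   (ε cancels).
T⁴ = 246/(2·5.67×10⁻⁸) = 2.169×10⁹ K⁴.
T = (2.169×10⁹)^(1/4).

T ≈ 216 K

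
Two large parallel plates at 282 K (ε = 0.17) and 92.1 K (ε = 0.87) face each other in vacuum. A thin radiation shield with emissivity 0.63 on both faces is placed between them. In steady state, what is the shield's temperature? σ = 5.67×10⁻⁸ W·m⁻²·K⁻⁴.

T_s ≈ 193 K

In steady state the net flux on the hot side equals that on the cold side.
σ(T₁⁴−T_s⁴)/D₁ = σ(T_s⁴−T₂⁴)/D₂, with D₁ = 1/ε₁+1/ε_s−1 = 6.470, D₂ = 1/ε_s+1/ε₂−1 = 1.737.
Solve for T_s⁴: T_s⁴ = (D₂·T₁⁴ + D₁·T₂⁴)/(D₁+D₂) = 1.395×10⁹ K⁴.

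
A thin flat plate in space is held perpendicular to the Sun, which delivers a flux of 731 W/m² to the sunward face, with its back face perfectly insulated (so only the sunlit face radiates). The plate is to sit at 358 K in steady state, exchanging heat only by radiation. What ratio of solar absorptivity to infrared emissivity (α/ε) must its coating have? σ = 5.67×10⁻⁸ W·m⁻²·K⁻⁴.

α/ε ≈ 1.27

Balance: αS·A = εσ·1A·T⁴ ⇒ α/ε = σT⁴/S.
α/ε = 5.67×10⁻⁸·(358)⁴/731 = 5.67×10⁻⁸·1.643×10¹⁰/731.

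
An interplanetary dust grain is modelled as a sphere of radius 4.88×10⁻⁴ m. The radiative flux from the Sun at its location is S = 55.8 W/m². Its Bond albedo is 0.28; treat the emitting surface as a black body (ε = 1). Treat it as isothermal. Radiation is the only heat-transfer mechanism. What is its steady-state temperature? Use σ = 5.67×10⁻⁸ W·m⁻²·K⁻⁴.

At equilibrium, absorbed power = emitted power.
Absorbing cross-section = πr² = 7.482×10⁻⁷ m²; emitting surface = 4πr² = 2.993×10⁻⁶ m² (ratio 4).
(1−a)S·A_cross = εσ·A_surf·T⁴  ⇒  T⁴ = (1−a)S/(4σ).
T⁴ = 0.720·55.8/(4·5.67×10⁻⁸) = 1.771×10⁸ K⁴.
T = (1.771×10⁸)^(1/4).

T ≈ 115 K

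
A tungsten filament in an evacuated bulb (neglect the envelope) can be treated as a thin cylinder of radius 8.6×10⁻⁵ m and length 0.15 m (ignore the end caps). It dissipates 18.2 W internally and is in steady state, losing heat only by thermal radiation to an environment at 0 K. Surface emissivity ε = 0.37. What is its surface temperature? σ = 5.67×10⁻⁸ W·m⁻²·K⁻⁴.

T ≈ 1810 K

Steady state: internal power = radiated power, P = εσA T⁴.
Radiating area A = 2πrL = 8.105×10⁻⁵ m².
T⁴ = P/(εσA) = 18.2/(0.37·5.67×10⁻⁸·8.105×10⁻⁵) = 1.070×10¹³ K⁴.
T = (1.070×10¹³)^(1/4).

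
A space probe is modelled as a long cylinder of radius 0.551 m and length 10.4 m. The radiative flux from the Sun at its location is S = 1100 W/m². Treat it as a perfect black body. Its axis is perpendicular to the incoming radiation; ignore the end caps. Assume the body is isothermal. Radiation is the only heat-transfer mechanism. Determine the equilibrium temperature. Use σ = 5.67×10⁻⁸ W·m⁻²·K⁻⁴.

T ≈ 280 K

At equilibrium, absorbed power = emitted power.
Absorbing cross-section = 2rL = 11.46 m²; emitting surface = 2πrL = 36.01 m² (ratio π).
S·A_cross = εσ·A_surf·T⁴  ⇒  T⁴ = S/(πσ).
T⁴ = 1.00·1100/(π·5.67×10⁻⁸) = 6.175×10⁹ K⁴.
T = (6.175×10⁹)^(1/4).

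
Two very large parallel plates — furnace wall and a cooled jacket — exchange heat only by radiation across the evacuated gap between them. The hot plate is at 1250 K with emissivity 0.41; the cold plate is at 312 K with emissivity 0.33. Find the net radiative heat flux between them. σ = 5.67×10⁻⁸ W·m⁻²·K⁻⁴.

q ≈ 30900 W/m²

For two infinite grey parallel plates, q = σ(T₁⁴ − T₂⁴)/(1/ε₁ + 1/ε₂ − 1).
T₁⁴ − T₂⁴ = 2.441×10¹² − 9.476×10⁹ = 2.432×10¹² K⁴.
1/ε₁ + 1/ε₂ − 1 = 2.439 + 3.030 − 1 = 4.469.
q = 5.67×10⁻⁸ × 2.432×10¹² / 4.469.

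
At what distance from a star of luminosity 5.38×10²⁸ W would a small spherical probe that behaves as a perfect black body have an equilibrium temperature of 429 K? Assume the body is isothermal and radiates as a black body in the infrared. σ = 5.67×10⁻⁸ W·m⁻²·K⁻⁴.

For an isothermal black-emitting sphere, (1−a)S·πr² = σ·4πr²·T⁴ ⇒ S = 4σT⁴/(1−a).
S = 4·5.67×10⁻⁸·(429)⁴/1.00 = 7682 W/m².
Flux falls as S = L/(4πd²), so d = √(L/(4πS)) = √(5.38×10²⁸/(4π·7682)).

d ≈ 7.47×10¹¹ m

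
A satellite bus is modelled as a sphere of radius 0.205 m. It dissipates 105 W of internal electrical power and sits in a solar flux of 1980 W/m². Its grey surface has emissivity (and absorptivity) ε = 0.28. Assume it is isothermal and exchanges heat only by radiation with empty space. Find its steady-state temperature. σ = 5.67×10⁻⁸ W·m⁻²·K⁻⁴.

T ≈ 382 K

At steady state, absorbed solar power + internal power = radiated power.
Absorbed: α·S·A_cross = 0.28·1980·0.1320 = 73.19 W (cross-section πr²).
Total input = 73.19 + 105 = 178.2 W.
Radiated: εσ·A_surf·T⁴ with A_surf = 4πr² = 0.5281 m².
T⁴ = 178.2/(0.28·5.67×10⁻⁸·0.5281) = 2.125×10¹⁰ K⁴.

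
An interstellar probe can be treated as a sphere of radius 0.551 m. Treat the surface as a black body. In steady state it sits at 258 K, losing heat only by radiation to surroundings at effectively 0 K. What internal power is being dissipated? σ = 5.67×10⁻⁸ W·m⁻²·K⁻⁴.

Steady state: P = εσA T⁴.
A = 4πr² = 3.815 m²; T⁴ = (258)⁴ = 4.431×10⁹ K⁴.
P = 1.0 × 5.67×10⁻⁸ × 3.815 × 4.431×10⁹.

P ≈ 958 W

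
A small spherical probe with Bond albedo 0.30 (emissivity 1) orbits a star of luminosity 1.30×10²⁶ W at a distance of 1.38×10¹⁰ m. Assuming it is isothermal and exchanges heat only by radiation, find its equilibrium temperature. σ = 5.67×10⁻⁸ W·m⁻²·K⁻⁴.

First find the stellar flux at distance d: S = L/(4πd²) = 1.30×10²⁶/(4π·(1.38×10¹⁰)²) = 54320 W/m².
For an isothermal sphere, absorbed (1−a)S·πr² = emitted σ·4πr²·T⁴, so T⁴ = (1−a)S/(4σ).
T⁴ = 0.700·54320/(4·5.67×10⁻⁸) = 1.677×10¹¹ K⁴.

T ≈ 640 K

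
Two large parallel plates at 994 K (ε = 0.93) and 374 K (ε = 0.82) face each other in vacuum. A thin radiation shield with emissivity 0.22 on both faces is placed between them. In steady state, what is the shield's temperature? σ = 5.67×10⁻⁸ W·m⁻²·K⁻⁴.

In steady state the net flux on the hot side equals that on the cold side.
σ(T₁⁴−T_s⁴)/D₁ = σ(T_s⁴−T₂⁴)/D₂, with D₁ = 1/ε₁+1/ε_s−1 = 4.621, D₂ = 1/ε_s+1/ε₂−1 = 4.765.
Solve for T_s⁴: T_s⁴ = (D₂·T₁⁴ + D₁·T₂⁴)/(D₁+D₂) = 5.052×10¹¹ K⁴.

T_s ≈ 843 K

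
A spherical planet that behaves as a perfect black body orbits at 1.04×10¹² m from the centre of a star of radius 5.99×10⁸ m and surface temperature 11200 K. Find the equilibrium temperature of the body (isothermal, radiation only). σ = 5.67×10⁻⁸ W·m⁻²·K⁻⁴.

The star's surface emits σT_*⁴; at distance d the flux is S = σT_*⁴(R_*/d)².
S = 5.67×10⁻⁸·(11200)⁴·(5.99×10⁸/1.04×10¹²)² = 296.0 W/m².
For an isothermal sphere T⁴ = (1−a)S/(4σ) = 1.305×10⁹ K⁴.

T ≈ 190 K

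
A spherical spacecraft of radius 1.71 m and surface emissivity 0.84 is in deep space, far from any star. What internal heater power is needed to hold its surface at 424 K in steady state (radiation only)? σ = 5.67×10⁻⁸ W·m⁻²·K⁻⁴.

P ≈ 56600 W

P = εσ·4πr²·T⁴.
4πr² = 36.75 m²; T⁴ = 3.232×10¹⁰ K⁴.
P = 0.84·5.67×10⁻⁸·36.75·3.232×10¹⁰.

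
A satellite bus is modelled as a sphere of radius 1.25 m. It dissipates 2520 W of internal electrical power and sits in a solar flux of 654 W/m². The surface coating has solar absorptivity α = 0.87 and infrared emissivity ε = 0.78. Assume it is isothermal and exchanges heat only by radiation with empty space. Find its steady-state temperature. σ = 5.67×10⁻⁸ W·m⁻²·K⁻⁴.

T ≈ 280 K

At steady state, absorbed solar power + internal power = radiated power.
Absorbed: α·S·A_cross = 0.87·654·4.909 = 2793 W (cross-section πr²).
Total input = 2793 + 2520 = 5313 W.
Radiated: εσ·A_surf·T⁴ with A_surf = 4πr² = 19.63 m².
T⁴ = 5313/(0.78·5.67×10⁻⁸·19.63) = 6.118×10⁹ K⁴.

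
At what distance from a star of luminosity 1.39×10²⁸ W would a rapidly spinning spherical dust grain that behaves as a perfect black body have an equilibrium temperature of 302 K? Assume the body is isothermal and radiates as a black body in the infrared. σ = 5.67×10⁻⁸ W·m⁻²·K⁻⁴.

d ≈ 7.66×10¹¹ m

For an isothermal black-emitting sphere, (1−a)S·πr² = σ·4πr²·T⁴ ⇒ S = 4σT⁴/(1−a).
S = 4·5.67×10⁻⁸·(302)⁴/1.00 = 1887 W/m².
Flux falls as S = L/(4πd²), so d = √(L/(4πS)) = √(1.39×10²⁸/(4π·1887)).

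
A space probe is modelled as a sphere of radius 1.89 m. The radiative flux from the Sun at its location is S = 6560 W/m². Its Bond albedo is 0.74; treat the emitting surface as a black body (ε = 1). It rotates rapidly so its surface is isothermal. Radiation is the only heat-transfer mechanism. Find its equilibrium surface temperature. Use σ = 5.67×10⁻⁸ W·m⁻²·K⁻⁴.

At equilibrium, absorbed power = emitted power.
Absorbing cross-section = πr² = 11.22 m²; emitting surface = 4πr² = 44.89 m² (ratio 4).
(1−a)S·A_cross = εσ·A_surf·T⁴  ⇒  T⁴ = (1−a)S/(4σ).
T⁴ = 0.260·6560/(4·5.67×10⁻⁸) = 7.520×10⁹ K⁴.
T = (7.520×10⁹)^(1/4).

T ≈ 294 K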